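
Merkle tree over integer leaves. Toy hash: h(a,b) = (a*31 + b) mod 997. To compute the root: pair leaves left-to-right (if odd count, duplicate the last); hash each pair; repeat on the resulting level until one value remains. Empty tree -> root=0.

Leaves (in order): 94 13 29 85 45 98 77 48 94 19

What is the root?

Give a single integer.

L0: [94, 13, 29, 85, 45, 98, 77, 48, 94, 19]
L1: h(94,13)=(94*31+13)%997=933 h(29,85)=(29*31+85)%997=984 h(45,98)=(45*31+98)%997=496 h(77,48)=(77*31+48)%997=441 h(94,19)=(94*31+19)%997=939 -> [933, 984, 496, 441, 939]
L2: h(933,984)=(933*31+984)%997=994 h(496,441)=(496*31+441)%997=862 h(939,939)=(939*31+939)%997=138 -> [994, 862, 138]
L3: h(994,862)=(994*31+862)%997=769 h(138,138)=(138*31+138)%997=428 -> [769, 428]
L4: h(769,428)=(769*31+428)%997=339 -> [339]

Answer: 339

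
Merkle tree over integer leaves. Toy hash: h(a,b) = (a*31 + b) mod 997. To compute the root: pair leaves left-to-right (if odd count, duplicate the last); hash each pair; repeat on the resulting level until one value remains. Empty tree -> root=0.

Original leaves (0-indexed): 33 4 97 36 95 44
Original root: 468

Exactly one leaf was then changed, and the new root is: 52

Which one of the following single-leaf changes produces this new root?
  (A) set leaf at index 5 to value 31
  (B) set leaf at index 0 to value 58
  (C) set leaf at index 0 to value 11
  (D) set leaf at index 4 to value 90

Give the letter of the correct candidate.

Answer: A

Derivation:
Original leaves: [33, 4, 97, 36, 95, 44]
Target new root: 52
Try each candidate change and compute the resulting root:
Candidate A: set leaf[5] = 31 -> leaves = [33, 4, 97, 36, 95, 31]
  L0: [33, 4, 97, 36, 95, 31]
  L1: h(33,4)=(33*31+4)%997=30 h(97,36)=(97*31+36)%997=52 h(95,31)=(95*31+31)%997=982 -> [30, 52, 982]
  L2: h(30,52)=(30*31+52)%997=982 h(982,982)=(982*31+982)%997=517 -> [982, 517]
  L3: h(982,517)=(982*31+517)%997=52 -> [52]
  root = 52 == target 52  ** MATCH **
Candidate B: set leaf[0] = 58 -> leaves = [58, 4, 97, 36, 95, 44]
  L0: [58, 4, 97, 36, 95, 44]
  L1: h(58,4)=(58*31+4)%997=805 h(97,36)=(97*31+36)%997=52 h(95,44)=(95*31+44)%997=995 -> [805, 52, 995]
  L2: h(805,52)=(805*31+52)%997=82 h(995,995)=(995*31+995)%997=933 -> [82, 933]
  L3: h(82,933)=(82*31+933)%997=484 -> [484]
  root = 484 != target 52
Candidate C: set leaf[0] = 11 -> leaves = [11, 4, 97, 36, 95, 44]
  L0: [11, 4, 97, 36, 95, 44]
  L1: h(11,4)=(11*31+4)%997=345 h(97,36)=(97*31+36)%997=52 h(95,44)=(95*31+44)%997=995 -> [345, 52, 995]
  L2: h(345,52)=(345*31+52)%997=777 h(995,995)=(995*31+995)%997=933 -> [777, 933]
  L3: h(777,933)=(777*31+933)%997=95 -> [95]
  root = 95 != target 52
Candidate D: set leaf[4] = 90 -> leaves = [33, 4, 97, 36, 90, 44]
  L0: [33, 4, 97, 36, 90, 44]
  L1: h(33,4)=(33*31+4)%997=30 h(97,36)=(97*31+36)%997=52 h(90,44)=(90*31+44)%997=840 -> [30, 52, 840]
  L2: h(30,52)=(30*31+52)%997=982 h(840,840)=(840*31+840)%997=958 -> [982, 958]
  L3: h(982,958)=(982*31+958)%997=493 -> [493]
  root = 493 != target 52
Candidate A produces the target root.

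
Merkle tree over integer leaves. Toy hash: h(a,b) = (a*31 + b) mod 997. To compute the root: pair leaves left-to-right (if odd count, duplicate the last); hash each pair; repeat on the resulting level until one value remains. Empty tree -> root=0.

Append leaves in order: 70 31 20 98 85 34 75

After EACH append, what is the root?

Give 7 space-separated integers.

Answer: 70 207 78 156 152 514 245

Derivation:
After append 70 (leaves=[70]):
  L0: [70]
  root=70
After append 31 (leaves=[70, 31]):
  L0: [70, 31]
  L1: h(70,31)=(70*31+31)%997=207 -> [207]
  root=207
After append 20 (leaves=[70, 31, 20]):
  L0: [70, 31, 20]
  L1: h(70,31)=(70*31+31)%997=207 h(20,20)=(20*31+20)%997=640 -> [207, 640]
  L2: h(207,640)=(207*31+640)%997=78 -> [78]
  root=78
After append 98 (leaves=[70, 31, 20, 98]):
  L0: [70, 31, 20, 98]
  L1: h(70,31)=(70*31+31)%997=207 h(20,98)=(20*31+98)%997=718 -> [207, 718]
  L2: h(207,718)=(207*31+718)%997=156 -> [156]
  root=156
After append 85 (leaves=[70, 31, 20, 98, 85]):
  L0: [70, 31, 20, 98, 85]
  L1: h(70,31)=(70*31+31)%997=207 h(20,98)=(20*31+98)%997=718 h(85,85)=(85*31+85)%997=726 -> [207, 718, 726]
  L2: h(207,718)=(207*31+718)%997=156 h(726,726)=(726*31+726)%997=301 -> [156, 301]
  L3: h(156,301)=(156*31+301)%997=152 -> [152]
  root=152
After append 34 (leaves=[70, 31, 20, 98, 85, 34]):
  L0: [70, 31, 20, 98, 85, 34]
  L1: h(70,31)=(70*31+31)%997=207 h(20,98)=(20*31+98)%997=718 h(85,34)=(85*31+34)%997=675 -> [207, 718, 675]
  L2: h(207,718)=(207*31+718)%997=156 h(675,675)=(675*31+675)%997=663 -> [156, 663]
  L3: h(156,663)=(156*31+663)%997=514 -> [514]
  root=514
After append 75 (leaves=[70, 31, 20, 98, 85, 34, 75]):
  L0: [70, 31, 20, 98, 85, 34, 75]
  L1: h(70,31)=(70*31+31)%997=207 h(20,98)=(20*31+98)%997=718 h(85,34)=(85*31+34)%997=675 h(75,75)=(75*31+75)%997=406 -> [207, 718, 675, 406]
  L2: h(207,718)=(207*31+718)%997=156 h(675,406)=(675*31+406)%997=394 -> [156, 394]
  L3: h(156,394)=(156*31+394)%997=245 -> [245]
  root=245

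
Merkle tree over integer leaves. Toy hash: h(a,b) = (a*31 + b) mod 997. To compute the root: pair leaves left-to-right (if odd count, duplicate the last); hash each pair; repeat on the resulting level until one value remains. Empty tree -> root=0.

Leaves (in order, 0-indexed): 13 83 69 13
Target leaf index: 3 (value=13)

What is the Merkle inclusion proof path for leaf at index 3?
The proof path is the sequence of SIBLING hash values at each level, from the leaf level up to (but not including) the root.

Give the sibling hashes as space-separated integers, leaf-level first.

Answer: 69 486

Derivation:
L0 (leaves): [13, 83, 69, 13], target index=3
L1: h(13,83)=(13*31+83)%997=486 [pair 0] h(69,13)=(69*31+13)%997=158 [pair 1] -> [486, 158]
  Sibling for proof at L0: 69
L2: h(486,158)=(486*31+158)%997=269 [pair 0] -> [269]
  Sibling for proof at L1: 486
Root: 269
Proof path (sibling hashes from leaf to root): [69, 486]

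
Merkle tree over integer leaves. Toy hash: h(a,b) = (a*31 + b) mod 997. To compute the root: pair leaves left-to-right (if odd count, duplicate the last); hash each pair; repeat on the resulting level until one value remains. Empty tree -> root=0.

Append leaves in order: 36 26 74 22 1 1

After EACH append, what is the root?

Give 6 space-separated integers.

Answer: 36 145 881 829 801 801

Derivation:
After append 36 (leaves=[36]):
  L0: [36]
  root=36
After append 26 (leaves=[36, 26]):
  L0: [36, 26]
  L1: h(36,26)=(36*31+26)%997=145 -> [145]
  root=145
After append 74 (leaves=[36, 26, 74]):
  L0: [36, 26, 74]
  L1: h(36,26)=(36*31+26)%997=145 h(74,74)=(74*31+74)%997=374 -> [145, 374]
  L2: h(145,374)=(145*31+374)%997=881 -> [881]
  root=881
After append 22 (leaves=[36, 26, 74, 22]):
  L0: [36, 26, 74, 22]
  L1: h(36,26)=(36*31+26)%997=145 h(74,22)=(74*31+22)%997=322 -> [145, 322]
  L2: h(145,322)=(145*31+322)%997=829 -> [829]
  root=829
After append 1 (leaves=[36, 26, 74, 22, 1]):
  L0: [36, 26, 74, 22, 1]
  L1: h(36,26)=(36*31+26)%997=145 h(74,22)=(74*31+22)%997=322 h(1,1)=(1*31+1)%997=32 -> [145, 322, 32]
  L2: h(145,322)=(145*31+322)%997=829 h(32,32)=(32*31+32)%997=27 -> [829, 27]
  L3: h(829,27)=(829*31+27)%997=801 -> [801]
  root=801
After append 1 (leaves=[36, 26, 74, 22, 1, 1]):
  L0: [36, 26, 74, 22, 1, 1]
  L1: h(36,26)=(36*31+26)%997=145 h(74,22)=(74*31+22)%997=322 h(1,1)=(1*31+1)%997=32 -> [145, 322, 32]
  L2: h(145,322)=(145*31+322)%997=829 h(32,32)=(32*31+32)%997=27 -> [829, 27]
  L3: h(829,27)=(829*31+27)%997=801 -> [801]
  root=801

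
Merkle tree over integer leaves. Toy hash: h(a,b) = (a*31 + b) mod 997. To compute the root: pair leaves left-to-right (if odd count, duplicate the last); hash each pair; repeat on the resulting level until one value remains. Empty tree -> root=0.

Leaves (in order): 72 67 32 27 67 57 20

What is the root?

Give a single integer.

L0: [72, 67, 32, 27, 67, 57, 20]
L1: h(72,67)=(72*31+67)%997=305 h(32,27)=(32*31+27)%997=22 h(67,57)=(67*31+57)%997=140 h(20,20)=(20*31+20)%997=640 -> [305, 22, 140, 640]
L2: h(305,22)=(305*31+22)%997=504 h(140,640)=(140*31+640)%997=992 -> [504, 992]
L3: h(504,992)=(504*31+992)%997=664 -> [664]

Answer: 664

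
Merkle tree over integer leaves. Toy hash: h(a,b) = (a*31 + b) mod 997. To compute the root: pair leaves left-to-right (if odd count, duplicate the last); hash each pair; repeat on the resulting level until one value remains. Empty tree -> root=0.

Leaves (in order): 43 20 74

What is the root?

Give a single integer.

L0: [43, 20, 74]
L1: h(43,20)=(43*31+20)%997=356 h(74,74)=(74*31+74)%997=374 -> [356, 374]
L2: h(356,374)=(356*31+374)%997=443 -> [443]

Answer: 443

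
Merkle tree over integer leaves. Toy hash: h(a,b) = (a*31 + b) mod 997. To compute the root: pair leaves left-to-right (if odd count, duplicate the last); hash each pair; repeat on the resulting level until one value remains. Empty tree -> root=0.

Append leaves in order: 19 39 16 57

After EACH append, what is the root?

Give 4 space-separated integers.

Answer: 19 628 40 81

Derivation:
After append 19 (leaves=[19]):
  L0: [19]
  root=19
After append 39 (leaves=[19, 39]):
  L0: [19, 39]
  L1: h(19,39)=(19*31+39)%997=628 -> [628]
  root=628
After append 16 (leaves=[19, 39, 16]):
  L0: [19, 39, 16]
  L1: h(19,39)=(19*31+39)%997=628 h(16,16)=(16*31+16)%997=512 -> [628, 512]
  L2: h(628,512)=(628*31+512)%997=40 -> [40]
  root=40
After append 57 (leaves=[19, 39, 16, 57]):
  L0: [19, 39, 16, 57]
  L1: h(19,39)=(19*31+39)%997=628 h(16,57)=(16*31+57)%997=553 -> [628, 553]
  L2: h(628,553)=(628*31+553)%997=81 -> [81]
  root=81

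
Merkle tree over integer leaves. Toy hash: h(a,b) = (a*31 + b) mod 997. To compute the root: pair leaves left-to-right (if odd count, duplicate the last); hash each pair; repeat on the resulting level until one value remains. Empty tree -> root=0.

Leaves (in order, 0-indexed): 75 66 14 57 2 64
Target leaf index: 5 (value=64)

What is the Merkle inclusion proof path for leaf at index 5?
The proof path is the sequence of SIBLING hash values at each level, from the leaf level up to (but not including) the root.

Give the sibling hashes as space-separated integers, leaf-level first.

Answer: 2 126 834

Derivation:
L0 (leaves): [75, 66, 14, 57, 2, 64], target index=5
L1: h(75,66)=(75*31+66)%997=397 [pair 0] h(14,57)=(14*31+57)%997=491 [pair 1] h(2,64)=(2*31+64)%997=126 [pair 2] -> [397, 491, 126]
  Sibling for proof at L0: 2
L2: h(397,491)=(397*31+491)%997=834 [pair 0] h(126,126)=(126*31+126)%997=44 [pair 1] -> [834, 44]
  Sibling for proof at L1: 126
L3: h(834,44)=(834*31+44)%997=973 [pair 0] -> [973]
  Sibling for proof at L2: 834
Root: 973
Proof path (sibling hashes from leaf to root): [2, 126, 834]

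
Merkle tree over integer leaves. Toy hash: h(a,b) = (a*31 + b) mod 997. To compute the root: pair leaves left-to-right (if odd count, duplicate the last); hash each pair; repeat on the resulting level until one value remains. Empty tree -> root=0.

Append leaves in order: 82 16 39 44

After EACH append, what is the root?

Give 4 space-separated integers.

Answer: 82 564 786 791

Derivation:
After append 82 (leaves=[82]):
  L0: [82]
  root=82
After append 16 (leaves=[82, 16]):
  L0: [82, 16]
  L1: h(82,16)=(82*31+16)%997=564 -> [564]
  root=564
After append 39 (leaves=[82, 16, 39]):
  L0: [82, 16, 39]
  L1: h(82,16)=(82*31+16)%997=564 h(39,39)=(39*31+39)%997=251 -> [564, 251]
  L2: h(564,251)=(564*31+251)%997=786 -> [786]
  root=786
After append 44 (leaves=[82, 16, 39, 44]):
  L0: [82, 16, 39, 44]
  L1: h(82,16)=(82*31+16)%997=564 h(39,44)=(39*31+44)%997=256 -> [564, 256]
  L2: h(564,256)=(564*31+256)%997=791 -> [791]
  root=791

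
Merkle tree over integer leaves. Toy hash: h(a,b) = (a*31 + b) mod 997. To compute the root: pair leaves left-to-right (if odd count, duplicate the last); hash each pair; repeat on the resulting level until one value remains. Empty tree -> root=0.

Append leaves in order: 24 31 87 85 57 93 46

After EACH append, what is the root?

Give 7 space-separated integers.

Answer: 24 775 887 885 61 216 825

Derivation:
After append 24 (leaves=[24]):
  L0: [24]
  root=24
After append 31 (leaves=[24, 31]):
  L0: [24, 31]
  L1: h(24,31)=(24*31+31)%997=775 -> [775]
  root=775
After append 87 (leaves=[24, 31, 87]):
  L0: [24, 31, 87]
  L1: h(24,31)=(24*31+31)%997=775 h(87,87)=(87*31+87)%997=790 -> [775, 790]
  L2: h(775,790)=(775*31+790)%997=887 -> [887]
  root=887
After append 85 (leaves=[24, 31, 87, 85]):
  L0: [24, 31, 87, 85]
  L1: h(24,31)=(24*31+31)%997=775 h(87,85)=(87*31+85)%997=788 -> [775, 788]
  L2: h(775,788)=(775*31+788)%997=885 -> [885]
  root=885
After append 57 (leaves=[24, 31, 87, 85, 57]):
  L0: [24, 31, 87, 85, 57]
  L1: h(24,31)=(24*31+31)%997=775 h(87,85)=(87*31+85)%997=788 h(57,57)=(57*31+57)%997=827 -> [775, 788, 827]
  L2: h(775,788)=(775*31+788)%997=885 h(827,827)=(827*31+827)%997=542 -> [885, 542]
  L3: h(885,542)=(885*31+542)%997=61 -> [61]
  root=61
After append 93 (leaves=[24, 31, 87, 85, 57, 93]):
  L0: [24, 31, 87, 85, 57, 93]
  L1: h(24,31)=(24*31+31)%997=775 h(87,85)=(87*31+85)%997=788 h(57,93)=(57*31+93)%997=863 -> [775, 788, 863]
  L2: h(775,788)=(775*31+788)%997=885 h(863,863)=(863*31+863)%997=697 -> [885, 697]
  L3: h(885,697)=(885*31+697)%997=216 -> [216]
  root=216
After append 46 (leaves=[24, 31, 87, 85, 57, 93, 46]):
  L0: [24, 31, 87, 85, 57, 93, 46]
  L1: h(24,31)=(24*31+31)%997=775 h(87,85)=(87*31+85)%997=788 h(57,93)=(57*31+93)%997=863 h(46,46)=(46*31+46)%997=475 -> [775, 788, 863, 475]
  L2: h(775,788)=(775*31+788)%997=885 h(863,475)=(863*31+475)%997=309 -> [885, 309]
  L3: h(885,309)=(885*31+309)%997=825 -> [825]
  root=825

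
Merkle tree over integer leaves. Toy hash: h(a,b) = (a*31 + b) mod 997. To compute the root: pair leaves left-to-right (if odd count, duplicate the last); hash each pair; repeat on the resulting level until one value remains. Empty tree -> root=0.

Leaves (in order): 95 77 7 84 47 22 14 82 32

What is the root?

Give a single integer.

Answer: 800

Derivation:
L0: [95, 77, 7, 84, 47, 22, 14, 82, 32]
L1: h(95,77)=(95*31+77)%997=31 h(7,84)=(7*31+84)%997=301 h(47,22)=(47*31+22)%997=482 h(14,82)=(14*31+82)%997=516 h(32,32)=(32*31+32)%997=27 -> [31, 301, 482, 516, 27]
L2: h(31,301)=(31*31+301)%997=265 h(482,516)=(482*31+516)%997=503 h(27,27)=(27*31+27)%997=864 -> [265, 503, 864]
L3: h(265,503)=(265*31+503)%997=742 h(864,864)=(864*31+864)%997=729 -> [742, 729]
L4: h(742,729)=(742*31+729)%997=800 -> [800]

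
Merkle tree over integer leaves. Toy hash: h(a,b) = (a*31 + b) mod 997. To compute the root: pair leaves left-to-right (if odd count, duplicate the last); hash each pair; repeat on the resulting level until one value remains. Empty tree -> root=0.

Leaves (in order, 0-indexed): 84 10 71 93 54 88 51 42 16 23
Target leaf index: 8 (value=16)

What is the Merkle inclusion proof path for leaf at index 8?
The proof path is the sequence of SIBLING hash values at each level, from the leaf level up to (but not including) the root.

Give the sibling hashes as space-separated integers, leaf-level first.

Answer: 23 519 656 354

Derivation:
L0 (leaves): [84, 10, 71, 93, 54, 88, 51, 42, 16, 23], target index=8
L1: h(84,10)=(84*31+10)%997=620 [pair 0] h(71,93)=(71*31+93)%997=300 [pair 1] h(54,88)=(54*31+88)%997=765 [pair 2] h(51,42)=(51*31+42)%997=626 [pair 3] h(16,23)=(16*31+23)%997=519 [pair 4] -> [620, 300, 765, 626, 519]
  Sibling for proof at L0: 23
L2: h(620,300)=(620*31+300)%997=577 [pair 0] h(765,626)=(765*31+626)%997=413 [pair 1] h(519,519)=(519*31+519)%997=656 [pair 2] -> [577, 413, 656]
  Sibling for proof at L1: 519
L3: h(577,413)=(577*31+413)%997=354 [pair 0] h(656,656)=(656*31+656)%997=55 [pair 1] -> [354, 55]
  Sibling for proof at L2: 656
L4: h(354,55)=(354*31+55)%997=62 [pair 0] -> [62]
  Sibling for proof at L3: 354
Root: 62
Proof path (sibling hashes from leaf to root): [23, 519, 656, 354]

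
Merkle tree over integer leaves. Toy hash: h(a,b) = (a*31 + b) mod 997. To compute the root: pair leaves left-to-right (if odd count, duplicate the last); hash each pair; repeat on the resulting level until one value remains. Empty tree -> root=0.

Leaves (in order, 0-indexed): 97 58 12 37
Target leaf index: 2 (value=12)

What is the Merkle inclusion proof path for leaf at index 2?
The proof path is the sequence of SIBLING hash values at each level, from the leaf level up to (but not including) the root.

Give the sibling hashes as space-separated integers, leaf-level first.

L0 (leaves): [97, 58, 12, 37], target index=2
L1: h(97,58)=(97*31+58)%997=74 [pair 0] h(12,37)=(12*31+37)%997=409 [pair 1] -> [74, 409]
  Sibling for proof at L0: 37
L2: h(74,409)=(74*31+409)%997=709 [pair 0] -> [709]
  Sibling for proof at L1: 74
Root: 709
Proof path (sibling hashes from leaf to root): [37, 74]

Answer: 37 74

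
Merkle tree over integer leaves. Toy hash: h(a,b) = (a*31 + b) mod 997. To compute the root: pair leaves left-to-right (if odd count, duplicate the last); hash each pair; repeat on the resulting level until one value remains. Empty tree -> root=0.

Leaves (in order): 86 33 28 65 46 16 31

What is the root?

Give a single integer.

L0: [86, 33, 28, 65, 46, 16, 31]
L1: h(86,33)=(86*31+33)%997=705 h(28,65)=(28*31+65)%997=933 h(46,16)=(46*31+16)%997=445 h(31,31)=(31*31+31)%997=992 -> [705, 933, 445, 992]
L2: h(705,933)=(705*31+933)%997=854 h(445,992)=(445*31+992)%997=829 -> [854, 829]
L3: h(854,829)=(854*31+829)%997=384 -> [384]

Answer: 384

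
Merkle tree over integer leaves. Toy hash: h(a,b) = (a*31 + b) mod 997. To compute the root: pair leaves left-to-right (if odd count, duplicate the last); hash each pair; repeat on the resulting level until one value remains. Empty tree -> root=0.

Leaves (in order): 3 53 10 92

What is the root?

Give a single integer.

L0: [3, 53, 10, 92]
L1: h(3,53)=(3*31+53)%997=146 h(10,92)=(10*31+92)%997=402 -> [146, 402]
L2: h(146,402)=(146*31+402)%997=940 -> [940]

Answer: 940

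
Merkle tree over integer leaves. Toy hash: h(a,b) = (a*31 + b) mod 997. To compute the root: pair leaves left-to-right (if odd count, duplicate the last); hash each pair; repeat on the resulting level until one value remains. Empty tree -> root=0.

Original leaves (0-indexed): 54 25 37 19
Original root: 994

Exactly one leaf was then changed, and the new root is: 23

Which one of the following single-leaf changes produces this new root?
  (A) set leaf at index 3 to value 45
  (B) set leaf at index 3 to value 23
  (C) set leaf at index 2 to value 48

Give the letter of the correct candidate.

Answer: A

Derivation:
Original leaves: [54, 25, 37, 19]
Target new root: 23
Try each candidate change and compute the resulting root:
Candidate A: set leaf[3] = 45 -> leaves = [54, 25, 37, 45]
  L0: [54, 25, 37, 45]
  L1: h(54,25)=(54*31+25)%997=702 h(37,45)=(37*31+45)%997=195 -> [702, 195]
  L2: h(702,195)=(702*31+195)%997=23 -> [23]
  root = 23 == target 23  ** MATCH **
Candidate B: set leaf[3] = 23 -> leaves = [54, 25, 37, 23]
  L0: [54, 25, 37, 23]
  L1: h(54,25)=(54*31+25)%997=702 h(37,23)=(37*31+23)%997=173 -> [702, 173]
  L2: h(702,173)=(702*31+173)%997=1 -> [1]
  root = 1 != target 23
Candidate C: set leaf[2] = 48 -> leaves = [54, 25, 48, 19]
  L0: [54, 25, 48, 19]
  L1: h(54,25)=(54*31+25)%997=702 h(48,19)=(48*31+19)%997=510 -> [702, 510]
  L2: h(702,510)=(702*31+510)%997=338 -> [338]
  root = 338 != target 23
Candidate A produces the target root.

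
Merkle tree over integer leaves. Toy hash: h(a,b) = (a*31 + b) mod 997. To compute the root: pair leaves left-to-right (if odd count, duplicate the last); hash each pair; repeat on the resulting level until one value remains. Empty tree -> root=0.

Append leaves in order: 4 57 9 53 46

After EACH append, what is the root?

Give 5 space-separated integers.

Answer: 4 181 914 958 33

Derivation:
After append 4 (leaves=[4]):
  L0: [4]
  root=4
After append 57 (leaves=[4, 57]):
  L0: [4, 57]
  L1: h(4,57)=(4*31+57)%997=181 -> [181]
  root=181
After append 9 (leaves=[4, 57, 9]):
  L0: [4, 57, 9]
  L1: h(4,57)=(4*31+57)%997=181 h(9,9)=(9*31+9)%997=288 -> [181, 288]
  L2: h(181,288)=(181*31+288)%997=914 -> [914]
  root=914
After append 53 (leaves=[4, 57, 9, 53]):
  L0: [4, 57, 9, 53]
  L1: h(4,57)=(4*31+57)%997=181 h(9,53)=(9*31+53)%997=332 -> [181, 332]
  L2: h(181,332)=(181*31+332)%997=958 -> [958]
  root=958
After append 46 (leaves=[4, 57, 9, 53, 46]):
  L0: [4, 57, 9, 53, 46]
  L1: h(4,57)=(4*31+57)%997=181 h(9,53)=(9*31+53)%997=332 h(46,46)=(46*31+46)%997=475 -> [181, 332, 475]
  L2: h(181,332)=(181*31+332)%997=958 h(475,475)=(475*31+475)%997=245 -> [958, 245]
  L3: h(958,245)=(958*31+245)%997=33 -> [33]
  root=33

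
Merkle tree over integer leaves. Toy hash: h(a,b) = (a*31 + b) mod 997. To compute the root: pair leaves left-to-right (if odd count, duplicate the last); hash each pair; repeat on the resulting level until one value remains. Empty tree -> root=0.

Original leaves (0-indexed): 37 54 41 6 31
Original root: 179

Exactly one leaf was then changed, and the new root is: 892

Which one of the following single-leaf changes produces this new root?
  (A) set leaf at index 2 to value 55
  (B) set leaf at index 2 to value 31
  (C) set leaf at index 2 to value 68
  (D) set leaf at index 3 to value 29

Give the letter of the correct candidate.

Answer: D

Derivation:
Original leaves: [37, 54, 41, 6, 31]
Target new root: 892
Try each candidate change and compute the resulting root:
Candidate A: set leaf[2] = 55 -> leaves = [37, 54, 55, 6, 31]
  L0: [37, 54, 55, 6, 31]
  L1: h(37,54)=(37*31+54)%997=204 h(55,6)=(55*31+6)%997=714 h(31,31)=(31*31+31)%997=992 -> [204, 714, 992]
  L2: h(204,714)=(204*31+714)%997=59 h(992,992)=(992*31+992)%997=837 -> [59, 837]
  L3: h(59,837)=(59*31+837)%997=672 -> [672]
  root = 672 != target 892
Candidate B: set leaf[2] = 31 -> leaves = [37, 54, 31, 6, 31]
  L0: [37, 54, 31, 6, 31]
  L1: h(37,54)=(37*31+54)%997=204 h(31,6)=(31*31+6)%997=967 h(31,31)=(31*31+31)%997=992 -> [204, 967, 992]
  L2: h(204,967)=(204*31+967)%997=312 h(992,992)=(992*31+992)%997=837 -> [312, 837]
  L3: h(312,837)=(312*31+837)%997=539 -> [539]
  root = 539 != target 892
Candidate C: set leaf[2] = 68 -> leaves = [37, 54, 68, 6, 31]
  L0: [37, 54, 68, 6, 31]
  L1: h(37,54)=(37*31+54)%997=204 h(68,6)=(68*31+6)%997=120 h(31,31)=(31*31+31)%997=992 -> [204, 120, 992]
  L2: h(204,120)=(204*31+120)%997=462 h(992,992)=(992*31+992)%997=837 -> [462, 837]
  L3: h(462,837)=(462*31+837)%997=204 -> [204]
  root = 204 != target 892
Candidate D: set leaf[3] = 29 -> leaves = [37, 54, 41, 29, 31]
  L0: [37, 54, 41, 29, 31]
  L1: h(37,54)=(37*31+54)%997=204 h(41,29)=(41*31+29)%997=303 h(31,31)=(31*31+31)%997=992 -> [204, 303, 992]
  L2: h(204,303)=(204*31+303)%997=645 h(992,992)=(992*31+992)%997=837 -> [645, 837]
  L3: h(645,837)=(645*31+837)%997=892 -> [892]
  root = 892 == target 892  ** MATCH **
Candidate D produces the target root.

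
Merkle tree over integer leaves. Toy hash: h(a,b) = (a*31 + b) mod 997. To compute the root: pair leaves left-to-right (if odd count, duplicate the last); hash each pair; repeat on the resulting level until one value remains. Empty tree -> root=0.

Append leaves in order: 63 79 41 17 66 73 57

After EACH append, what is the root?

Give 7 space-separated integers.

After append 63 (leaves=[63]):
  L0: [63]
  root=63
After append 79 (leaves=[63, 79]):
  L0: [63, 79]
  L1: h(63,79)=(63*31+79)%997=38 -> [38]
  root=38
After append 41 (leaves=[63, 79, 41]):
  L0: [63, 79, 41]
  L1: h(63,79)=(63*31+79)%997=38 h(41,41)=(41*31+41)%997=315 -> [38, 315]
  L2: h(38,315)=(38*31+315)%997=496 -> [496]
  root=496
After append 17 (leaves=[63, 79, 41, 17]):
  L0: [63, 79, 41, 17]
  L1: h(63,79)=(63*31+79)%997=38 h(41,17)=(41*31+17)%997=291 -> [38, 291]
  L2: h(38,291)=(38*31+291)%997=472 -> [472]
  root=472
After append 66 (leaves=[63, 79, 41, 17, 66]):
  L0: [63, 79, 41, 17, 66]
  L1: h(63,79)=(63*31+79)%997=38 h(41,17)=(41*31+17)%997=291 h(66,66)=(66*31+66)%997=118 -> [38, 291, 118]
  L2: h(38,291)=(38*31+291)%997=472 h(118,118)=(118*31+118)%997=785 -> [472, 785]
  L3: h(472,785)=(472*31+785)%997=462 -> [462]
  root=462
After append 73 (leaves=[63, 79, 41, 17, 66, 73]):
  L0: [63, 79, 41, 17, 66, 73]
  L1: h(63,79)=(63*31+79)%997=38 h(41,17)=(41*31+17)%997=291 h(66,73)=(66*31+73)%997=125 -> [38, 291, 125]
  L2: h(38,291)=(38*31+291)%997=472 h(125,125)=(125*31+125)%997=12 -> [472, 12]
  L3: h(472,12)=(472*31+12)%997=686 -> [686]
  root=686
After append 57 (leaves=[63, 79, 41, 17, 66, 73, 57]):
  L0: [63, 79, 41, 17, 66, 73, 57]
  L1: h(63,79)=(63*31+79)%997=38 h(41,17)=(41*31+17)%997=291 h(66,73)=(66*31+73)%997=125 h(57,57)=(57*31+57)%997=827 -> [38, 291, 125, 827]
  L2: h(38,291)=(38*31+291)%997=472 h(125,827)=(125*31+827)%997=714 -> [472, 714]
  L3: h(472,714)=(472*31+714)%997=391 -> [391]
  root=391

Answer: 63 38 496 472 462 686 391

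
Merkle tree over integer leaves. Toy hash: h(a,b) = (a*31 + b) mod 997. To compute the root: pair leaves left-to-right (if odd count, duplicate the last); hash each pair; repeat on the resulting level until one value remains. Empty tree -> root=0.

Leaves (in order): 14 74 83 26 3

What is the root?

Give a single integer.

Answer: 548

Derivation:
L0: [14, 74, 83, 26, 3]
L1: h(14,74)=(14*31+74)%997=508 h(83,26)=(83*31+26)%997=605 h(3,3)=(3*31+3)%997=96 -> [508, 605, 96]
L2: h(508,605)=(508*31+605)%997=401 h(96,96)=(96*31+96)%997=81 -> [401, 81]
L3: h(401,81)=(401*31+81)%997=548 -> [548]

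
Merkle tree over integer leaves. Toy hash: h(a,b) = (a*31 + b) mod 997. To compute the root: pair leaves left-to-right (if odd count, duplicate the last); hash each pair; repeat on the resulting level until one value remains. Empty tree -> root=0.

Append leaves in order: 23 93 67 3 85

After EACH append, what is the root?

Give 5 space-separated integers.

After append 23 (leaves=[23]):
  L0: [23]
  root=23
After append 93 (leaves=[23, 93]):
  L0: [23, 93]
  L1: h(23,93)=(23*31+93)%997=806 -> [806]
  root=806
After append 67 (leaves=[23, 93, 67]):
  L0: [23, 93, 67]
  L1: h(23,93)=(23*31+93)%997=806 h(67,67)=(67*31+67)%997=150 -> [806, 150]
  L2: h(806,150)=(806*31+150)%997=211 -> [211]
  root=211
After append 3 (leaves=[23, 93, 67, 3]):
  L0: [23, 93, 67, 3]
  L1: h(23,93)=(23*31+93)%997=806 h(67,3)=(67*31+3)%997=86 -> [806, 86]
  L2: h(806,86)=(806*31+86)%997=147 -> [147]
  root=147
After append 85 (leaves=[23, 93, 67, 3, 85]):
  L0: [23, 93, 67, 3, 85]
  L1: h(23,93)=(23*31+93)%997=806 h(67,3)=(67*31+3)%997=86 h(85,85)=(85*31+85)%997=726 -> [806, 86, 726]
  L2: h(806,86)=(806*31+86)%997=147 h(726,726)=(726*31+726)%997=301 -> [147, 301]
  L3: h(147,301)=(147*31+301)%997=870 -> [870]
  root=870

Answer: 23 806 211 147 870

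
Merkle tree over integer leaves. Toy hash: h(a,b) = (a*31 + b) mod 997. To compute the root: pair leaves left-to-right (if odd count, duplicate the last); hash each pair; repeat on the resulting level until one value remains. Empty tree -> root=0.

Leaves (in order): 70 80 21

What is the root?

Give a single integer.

Answer: 632

Derivation:
L0: [70, 80, 21]
L1: h(70,80)=(70*31+80)%997=256 h(21,21)=(21*31+21)%997=672 -> [256, 672]
L2: h(256,672)=(256*31+672)%997=632 -> [632]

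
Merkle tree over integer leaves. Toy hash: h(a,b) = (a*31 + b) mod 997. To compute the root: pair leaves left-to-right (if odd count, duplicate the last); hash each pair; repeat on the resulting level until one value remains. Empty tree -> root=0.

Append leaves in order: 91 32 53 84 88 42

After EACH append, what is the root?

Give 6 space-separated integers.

After append 91 (leaves=[91]):
  L0: [91]
  root=91
After append 32 (leaves=[91, 32]):
  L0: [91, 32]
  L1: h(91,32)=(91*31+32)%997=859 -> [859]
  root=859
After append 53 (leaves=[91, 32, 53]):
  L0: [91, 32, 53]
  L1: h(91,32)=(91*31+32)%997=859 h(53,53)=(53*31+53)%997=699 -> [859, 699]
  L2: h(859,699)=(859*31+699)%997=409 -> [409]
  root=409
After append 84 (leaves=[91, 32, 53, 84]):
  L0: [91, 32, 53, 84]
  L1: h(91,32)=(91*31+32)%997=859 h(53,84)=(53*31+84)%997=730 -> [859, 730]
  L2: h(859,730)=(859*31+730)%997=440 -> [440]
  root=440
After append 88 (leaves=[91, 32, 53, 84, 88]):
  L0: [91, 32, 53, 84, 88]
  L1: h(91,32)=(91*31+32)%997=859 h(53,84)=(53*31+84)%997=730 h(88,88)=(88*31+88)%997=822 -> [859, 730, 822]
  L2: h(859,730)=(859*31+730)%997=440 h(822,822)=(822*31+822)%997=382 -> [440, 382]
  L3: h(440,382)=(440*31+382)%997=64 -> [64]
  root=64
After append 42 (leaves=[91, 32, 53, 84, 88, 42]):
  L0: [91, 32, 53, 84, 88, 42]
  L1: h(91,32)=(91*31+32)%997=859 h(53,84)=(53*31+84)%997=730 h(88,42)=(88*31+42)%997=776 -> [859, 730, 776]
  L2: h(859,730)=(859*31+730)%997=440 h(776,776)=(776*31+776)%997=904 -> [440, 904]
  L3: h(440,904)=(440*31+904)%997=586 -> [586]
  root=586

Answer: 91 859 409 440 64 586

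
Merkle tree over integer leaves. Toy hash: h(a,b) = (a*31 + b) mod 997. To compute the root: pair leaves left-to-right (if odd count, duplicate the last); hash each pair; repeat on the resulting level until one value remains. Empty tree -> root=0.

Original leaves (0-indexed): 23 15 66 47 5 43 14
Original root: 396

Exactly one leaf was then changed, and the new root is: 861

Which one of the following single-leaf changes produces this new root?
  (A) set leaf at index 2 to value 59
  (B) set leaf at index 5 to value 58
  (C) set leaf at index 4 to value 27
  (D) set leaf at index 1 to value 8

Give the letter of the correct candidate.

Original leaves: [23, 15, 66, 47, 5, 43, 14]
Target new root: 861
Try each candidate change and compute the resulting root:
Candidate A: set leaf[2] = 59 -> leaves = [23, 15, 59, 47, 5, 43, 14]
  L0: [23, 15, 59, 47, 5, 43, 14]
  L1: h(23,15)=(23*31+15)%997=728 h(59,47)=(59*31+47)%997=879 h(5,43)=(5*31+43)%997=198 h(14,14)=(14*31+14)%997=448 -> [728, 879, 198, 448]
  L2: h(728,879)=(728*31+879)%997=516 h(198,448)=(198*31+448)%997=604 -> [516, 604]
  L3: h(516,604)=(516*31+604)%997=648 -> [648]
  root = 648 != target 861
Candidate B: set leaf[5] = 58 -> leaves = [23, 15, 66, 47, 5, 58, 14]
  L0: [23, 15, 66, 47, 5, 58, 14]
  L1: h(23,15)=(23*31+15)%997=728 h(66,47)=(66*31+47)%997=99 h(5,58)=(5*31+58)%997=213 h(14,14)=(14*31+14)%997=448 -> [728, 99, 213, 448]
  L2: h(728,99)=(728*31+99)%997=733 h(213,448)=(213*31+448)%997=72 -> [733, 72]
  L3: h(733,72)=(733*31+72)%997=861 -> [861]
  root = 861 == target 861  ** MATCH **
Candidate C: set leaf[4] = 27 -> leaves = [23, 15, 66, 47, 27, 43, 14]
  L0: [23, 15, 66, 47, 27, 43, 14]
  L1: h(23,15)=(23*31+15)%997=728 h(66,47)=(66*31+47)%997=99 h(27,43)=(27*31+43)%997=880 h(14,14)=(14*31+14)%997=448 -> [728, 99, 880, 448]
  L2: h(728,99)=(728*31+99)%997=733 h(880,448)=(880*31+448)%997=809 -> [733, 809]
  L3: h(733,809)=(733*31+809)%997=601 -> [601]
  root = 601 != target 861
Candidate D: set leaf[1] = 8 -> leaves = [23, 8, 66, 47, 5, 43, 14]
  L0: [23, 8, 66, 47, 5, 43, 14]
  L1: h(23,8)=(23*31+8)%997=721 h(66,47)=(66*31+47)%997=99 h(5,43)=(5*31+43)%997=198 h(14,14)=(14*31+14)%997=448 -> [721, 99, 198, 448]
  L2: h(721,99)=(721*31+99)%997=516 h(198,448)=(198*31+448)%997=604 -> [516, 604]
  L3: h(516,604)=(516*31+604)%997=648 -> [648]
  root = 648 != target 861
Candidate B produces the target root.

Answer: B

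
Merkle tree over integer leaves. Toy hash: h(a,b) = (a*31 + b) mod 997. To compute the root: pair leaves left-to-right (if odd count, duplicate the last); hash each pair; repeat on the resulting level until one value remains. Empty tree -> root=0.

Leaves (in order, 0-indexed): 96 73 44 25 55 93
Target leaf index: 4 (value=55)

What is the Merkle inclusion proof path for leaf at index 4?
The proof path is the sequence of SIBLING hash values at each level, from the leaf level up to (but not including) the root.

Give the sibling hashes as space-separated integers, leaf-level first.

L0 (leaves): [96, 73, 44, 25, 55, 93], target index=4
L1: h(96,73)=(96*31+73)%997=58 [pair 0] h(44,25)=(44*31+25)%997=392 [pair 1] h(55,93)=(55*31+93)%997=801 [pair 2] -> [58, 392, 801]
  Sibling for proof at L0: 93
L2: h(58,392)=(58*31+392)%997=196 [pair 0] h(801,801)=(801*31+801)%997=707 [pair 1] -> [196, 707]
  Sibling for proof at L1: 801
L3: h(196,707)=(196*31+707)%997=801 [pair 0] -> [801]
  Sibling for proof at L2: 196
Root: 801
Proof path (sibling hashes from leaf to root): [93, 801, 196]

Answer: 93 801 196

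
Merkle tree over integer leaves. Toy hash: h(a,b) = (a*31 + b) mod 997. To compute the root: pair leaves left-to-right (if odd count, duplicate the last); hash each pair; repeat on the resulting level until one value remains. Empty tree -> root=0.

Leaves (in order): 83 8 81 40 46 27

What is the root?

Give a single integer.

L0: [83, 8, 81, 40, 46, 27]
L1: h(83,8)=(83*31+8)%997=587 h(81,40)=(81*31+40)%997=557 h(46,27)=(46*31+27)%997=456 -> [587, 557, 456]
L2: h(587,557)=(587*31+557)%997=808 h(456,456)=(456*31+456)%997=634 -> [808, 634]
L3: h(808,634)=(808*31+634)%997=757 -> [757]

Answer: 757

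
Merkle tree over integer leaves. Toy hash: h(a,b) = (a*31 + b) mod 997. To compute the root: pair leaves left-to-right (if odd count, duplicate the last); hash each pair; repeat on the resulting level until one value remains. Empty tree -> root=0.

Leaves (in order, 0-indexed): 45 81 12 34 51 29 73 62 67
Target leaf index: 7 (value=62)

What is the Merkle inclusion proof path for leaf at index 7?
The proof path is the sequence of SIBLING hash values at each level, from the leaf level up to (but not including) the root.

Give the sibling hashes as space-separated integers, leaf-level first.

Answer: 73 613 300 62

Derivation:
L0 (leaves): [45, 81, 12, 34, 51, 29, 73, 62, 67], target index=7
L1: h(45,81)=(45*31+81)%997=479 [pair 0] h(12,34)=(12*31+34)%997=406 [pair 1] h(51,29)=(51*31+29)%997=613 [pair 2] h(73,62)=(73*31+62)%997=331 [pair 3] h(67,67)=(67*31+67)%997=150 [pair 4] -> [479, 406, 613, 331, 150]
  Sibling for proof at L0: 73
L2: h(479,406)=(479*31+406)%997=300 [pair 0] h(613,331)=(613*31+331)%997=391 [pair 1] h(150,150)=(150*31+150)%997=812 [pair 2] -> [300, 391, 812]
  Sibling for proof at L1: 613
L3: h(300,391)=(300*31+391)%997=718 [pair 0] h(812,812)=(812*31+812)%997=62 [pair 1] -> [718, 62]
  Sibling for proof at L2: 300
L4: h(718,62)=(718*31+62)%997=386 [pair 0] -> [386]
  Sibling for proof at L3: 62
Root: 386
Proof path (sibling hashes from leaf to root): [73, 613, 300, 62]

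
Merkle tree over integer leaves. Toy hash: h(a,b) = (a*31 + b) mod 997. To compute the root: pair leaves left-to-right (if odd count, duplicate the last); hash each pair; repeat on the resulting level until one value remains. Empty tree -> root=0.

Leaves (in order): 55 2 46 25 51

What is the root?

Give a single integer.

L0: [55, 2, 46, 25, 51]
L1: h(55,2)=(55*31+2)%997=710 h(46,25)=(46*31+25)%997=454 h(51,51)=(51*31+51)%997=635 -> [710, 454, 635]
L2: h(710,454)=(710*31+454)%997=530 h(635,635)=(635*31+635)%997=380 -> [530, 380]
L3: h(530,380)=(530*31+380)%997=858 -> [858]

Answer: 858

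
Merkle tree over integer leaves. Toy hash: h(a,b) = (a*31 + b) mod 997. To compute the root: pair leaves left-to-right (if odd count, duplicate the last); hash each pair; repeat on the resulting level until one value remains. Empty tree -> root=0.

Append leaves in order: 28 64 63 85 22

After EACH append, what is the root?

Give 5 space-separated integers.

After append 28 (leaves=[28]):
  L0: [28]
  root=28
After append 64 (leaves=[28, 64]):
  L0: [28, 64]
  L1: h(28,64)=(28*31+64)%997=932 -> [932]
  root=932
After append 63 (leaves=[28, 64, 63]):
  L0: [28, 64, 63]
  L1: h(28,64)=(28*31+64)%997=932 h(63,63)=(63*31+63)%997=22 -> [932, 22]
  L2: h(932,22)=(932*31+22)%997=1 -> [1]
  root=1
After append 85 (leaves=[28, 64, 63, 85]):
  L0: [28, 64, 63, 85]
  L1: h(28,64)=(28*31+64)%997=932 h(63,85)=(63*31+85)%997=44 -> [932, 44]
  L2: h(932,44)=(932*31+44)%997=23 -> [23]
  root=23
After append 22 (leaves=[28, 64, 63, 85, 22]):
  L0: [28, 64, 63, 85, 22]
  L1: h(28,64)=(28*31+64)%997=932 h(63,85)=(63*31+85)%997=44 h(22,22)=(22*31+22)%997=704 -> [932, 44, 704]
  L2: h(932,44)=(932*31+44)%997=23 h(704,704)=(704*31+704)%997=594 -> [23, 594]
  L3: h(23,594)=(23*31+594)%997=310 -> [310]
  root=310

Answer: 28 932 1 23 310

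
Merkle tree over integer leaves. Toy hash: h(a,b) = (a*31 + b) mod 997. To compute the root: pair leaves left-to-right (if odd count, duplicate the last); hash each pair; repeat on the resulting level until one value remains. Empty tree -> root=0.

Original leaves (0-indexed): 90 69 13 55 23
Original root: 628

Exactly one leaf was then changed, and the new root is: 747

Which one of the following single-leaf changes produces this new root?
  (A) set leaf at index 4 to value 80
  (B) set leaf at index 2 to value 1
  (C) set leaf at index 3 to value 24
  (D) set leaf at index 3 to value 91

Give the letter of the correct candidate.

Original leaves: [90, 69, 13, 55, 23]
Target new root: 747
Try each candidate change and compute the resulting root:
Candidate A: set leaf[4] = 80 -> leaves = [90, 69, 13, 55, 80]
  L0: [90, 69, 13, 55, 80]
  L1: h(90,69)=(90*31+69)%997=865 h(13,55)=(13*31+55)%997=458 h(80,80)=(80*31+80)%997=566 -> [865, 458, 566]
  L2: h(865,458)=(865*31+458)%997=354 h(566,566)=(566*31+566)%997=166 -> [354, 166]
  L3: h(354,166)=(354*31+166)%997=173 -> [173]
  root = 173 != target 747
Candidate B: set leaf[2] = 1 -> leaves = [90, 69, 1, 55, 23]
  L0: [90, 69, 1, 55, 23]
  L1: h(90,69)=(90*31+69)%997=865 h(1,55)=(1*31+55)%997=86 h(23,23)=(23*31+23)%997=736 -> [865, 86, 736]
  L2: h(865,86)=(865*31+86)%997=979 h(736,736)=(736*31+736)%997=621 -> [979, 621]
  L3: h(979,621)=(979*31+621)%997=63 -> [63]
  root = 63 != target 747
Candidate C: set leaf[3] = 24 -> leaves = [90, 69, 13, 24, 23]
  L0: [90, 69, 13, 24, 23]
  L1: h(90,69)=(90*31+69)%997=865 h(13,24)=(13*31+24)%997=427 h(23,23)=(23*31+23)%997=736 -> [865, 427, 736]
  L2: h(865,427)=(865*31+427)%997=323 h(736,736)=(736*31+736)%997=621 -> [323, 621]
  L3: h(323,621)=(323*31+621)%997=664 -> [664]
  root = 664 != target 747
Candidate D: set leaf[3] = 91 -> leaves = [90, 69, 13, 91, 23]
  L0: [90, 69, 13, 91, 23]
  L1: h(90,69)=(90*31+69)%997=865 h(13,91)=(13*31+91)%997=494 h(23,23)=(23*31+23)%997=736 -> [865, 494, 736]
  L2: h(865,494)=(865*31+494)%997=390 h(736,736)=(736*31+736)%997=621 -> [390, 621]
  L3: h(390,621)=(390*31+621)%997=747 -> [747]
  root = 747 == target 747  ** MATCH **
Candidate D produces the target root.

Answer: D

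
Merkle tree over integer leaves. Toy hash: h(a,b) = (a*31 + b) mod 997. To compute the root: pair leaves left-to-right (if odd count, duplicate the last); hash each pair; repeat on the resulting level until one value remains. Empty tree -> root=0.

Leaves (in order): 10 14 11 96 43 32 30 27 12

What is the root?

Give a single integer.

Answer: 415

Derivation:
L0: [10, 14, 11, 96, 43, 32, 30, 27, 12]
L1: h(10,14)=(10*31+14)%997=324 h(11,96)=(11*31+96)%997=437 h(43,32)=(43*31+32)%997=368 h(30,27)=(30*31+27)%997=957 h(12,12)=(12*31+12)%997=384 -> [324, 437, 368, 957, 384]
L2: h(324,437)=(324*31+437)%997=511 h(368,957)=(368*31+957)%997=401 h(384,384)=(384*31+384)%997=324 -> [511, 401, 324]
L3: h(511,401)=(511*31+401)%997=290 h(324,324)=(324*31+324)%997=398 -> [290, 398]
L4: h(290,398)=(290*31+398)%997=415 -> [415]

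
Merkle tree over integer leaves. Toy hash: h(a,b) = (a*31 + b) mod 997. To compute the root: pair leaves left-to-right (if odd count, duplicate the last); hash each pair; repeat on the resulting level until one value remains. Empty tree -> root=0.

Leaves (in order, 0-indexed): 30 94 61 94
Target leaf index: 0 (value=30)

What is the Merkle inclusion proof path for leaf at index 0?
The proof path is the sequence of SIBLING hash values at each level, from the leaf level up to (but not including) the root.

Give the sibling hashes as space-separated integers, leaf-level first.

Answer: 94 988

Derivation:
L0 (leaves): [30, 94, 61, 94], target index=0
L1: h(30,94)=(30*31+94)%997=27 [pair 0] h(61,94)=(61*31+94)%997=988 [pair 1] -> [27, 988]
  Sibling for proof at L0: 94
L2: h(27,988)=(27*31+988)%997=828 [pair 0] -> [828]
  Sibling for proof at L1: 988
Root: 828
Proof path (sibling hashes from leaf to root): [94, 988]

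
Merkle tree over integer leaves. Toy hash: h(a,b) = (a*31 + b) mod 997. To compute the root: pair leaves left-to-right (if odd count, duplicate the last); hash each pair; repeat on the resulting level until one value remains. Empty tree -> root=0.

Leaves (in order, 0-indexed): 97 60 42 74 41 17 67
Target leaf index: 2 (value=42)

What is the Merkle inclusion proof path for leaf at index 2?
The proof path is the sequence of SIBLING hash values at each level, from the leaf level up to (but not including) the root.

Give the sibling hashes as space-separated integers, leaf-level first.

L0 (leaves): [97, 60, 42, 74, 41, 17, 67], target index=2
L1: h(97,60)=(97*31+60)%997=76 [pair 0] h(42,74)=(42*31+74)%997=379 [pair 1] h(41,17)=(41*31+17)%997=291 [pair 2] h(67,67)=(67*31+67)%997=150 [pair 3] -> [76, 379, 291, 150]
  Sibling for proof at L0: 74
L2: h(76,379)=(76*31+379)%997=741 [pair 0] h(291,150)=(291*31+150)%997=198 [pair 1] -> [741, 198]
  Sibling for proof at L1: 76
L3: h(741,198)=(741*31+198)%997=238 [pair 0] -> [238]
  Sibling for proof at L2: 198
Root: 238
Proof path (sibling hashes from leaf to root): [74, 76, 198]

Answer: 74 76 198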